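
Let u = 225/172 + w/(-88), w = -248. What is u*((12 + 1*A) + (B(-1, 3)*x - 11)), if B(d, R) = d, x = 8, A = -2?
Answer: -70263/1892 ≈ -37.137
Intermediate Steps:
u = 7807/1892 (u = 225/172 - 248/(-88) = 225*(1/172) - 248*(-1/88) = 225/172 + 31/11 = 7807/1892 ≈ 4.1263)
u*((12 + 1*A) + (B(-1, 3)*x - 11)) = 7807*((12 + 1*(-2)) + (-1*8 - 11))/1892 = 7807*((12 - 2) + (-8 - 11))/1892 = 7807*(10 - 19)/1892 = (7807/1892)*(-9) = -70263/1892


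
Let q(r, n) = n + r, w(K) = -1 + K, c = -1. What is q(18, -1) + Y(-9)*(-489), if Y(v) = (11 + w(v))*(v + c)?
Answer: 4907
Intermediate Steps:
Y(v) = (-1 + v)*(10 + v) (Y(v) = (11 + (-1 + v))*(v - 1) = (10 + v)*(-1 + v) = (-1 + v)*(10 + v))
q(18, -1) + Y(-9)*(-489) = (-1 + 18) + (-10 + (-9)**2 + 9*(-9))*(-489) = 17 + (-10 + 81 - 81)*(-489) = 17 - 10*(-489) = 17 + 4890 = 4907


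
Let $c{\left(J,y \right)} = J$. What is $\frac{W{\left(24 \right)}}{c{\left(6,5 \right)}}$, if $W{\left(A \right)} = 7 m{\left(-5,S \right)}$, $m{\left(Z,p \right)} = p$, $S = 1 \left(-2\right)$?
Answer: $- \frac{7}{3} \approx -2.3333$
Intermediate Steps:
$S = -2$
$W{\left(A \right)} = -14$ ($W{\left(A \right)} = 7 \left(-2\right) = -14$)
$\frac{W{\left(24 \right)}}{c{\left(6,5 \right)}} = - \frac{14}{6} = \left(-14\right) \frac{1}{6} = - \frac{7}{3}$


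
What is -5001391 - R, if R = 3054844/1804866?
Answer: -4513421811725/902433 ≈ -5.0014e+6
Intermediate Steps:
R = 1527422/902433 (R = 3054844*(1/1804866) = 1527422/902433 ≈ 1.6926)
-5001391 - R = -5001391 - 1*1527422/902433 = -5001391 - 1527422/902433 = -4513421811725/902433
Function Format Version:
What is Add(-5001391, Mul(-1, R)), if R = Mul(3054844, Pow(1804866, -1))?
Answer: Rational(-4513421811725, 902433) ≈ -5.0014e+6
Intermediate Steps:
R = Rational(1527422, 902433) (R = Mul(3054844, Rational(1, 1804866)) = Rational(1527422, 902433) ≈ 1.6926)
Add(-5001391, Mul(-1, R)) = Add(-5001391, Mul(-1, Rational(1527422, 902433))) = Add(-5001391, Rational(-1527422, 902433)) = Rational(-4513421811725, 902433)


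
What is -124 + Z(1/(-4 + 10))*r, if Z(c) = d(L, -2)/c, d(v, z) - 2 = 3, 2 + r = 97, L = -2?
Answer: 2726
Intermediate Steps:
r = 95 (r = -2 + 97 = 95)
d(v, z) = 5 (d(v, z) = 2 + 3 = 5)
Z(c) = 5/c
-124 + Z(1/(-4 + 10))*r = -124 + (5/(1/(-4 + 10)))*95 = -124 + (5/(1/6))*95 = -124 + (5/(⅙))*95 = -124 + (5*6)*95 = -124 + 30*95 = -124 + 2850 = 2726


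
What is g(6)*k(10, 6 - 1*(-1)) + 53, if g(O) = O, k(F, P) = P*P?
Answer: 347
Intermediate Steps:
k(F, P) = P**2
g(6)*k(10, 6 - 1*(-1)) + 53 = 6*(6 - 1*(-1))**2 + 53 = 6*(6 + 1)**2 + 53 = 6*7**2 + 53 = 6*49 + 53 = 294 + 53 = 347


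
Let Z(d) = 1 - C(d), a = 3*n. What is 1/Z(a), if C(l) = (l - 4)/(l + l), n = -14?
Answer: 42/19 ≈ 2.2105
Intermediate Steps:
C(l) = (-4 + l)/(2*l) (C(l) = (-4 + l)/((2*l)) = (-4 + l)*(1/(2*l)) = (-4 + l)/(2*l))
a = -42 (a = 3*(-14) = -42)
Z(d) = 1 - (-4 + d)/(2*d)
1/Z(a) = 1/((½)*(4 - 42)/(-42)) = 1/((½)*(-1/42)*(-38)) = 1/(19/42) = 42/19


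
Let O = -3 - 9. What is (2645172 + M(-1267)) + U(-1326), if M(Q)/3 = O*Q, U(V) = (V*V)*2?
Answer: 6207336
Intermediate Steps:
O = -12
U(V) = 2*V² (U(V) = V²*2 = 2*V²)
M(Q) = -36*Q (M(Q) = 3*(-12*Q) = -36*Q)
(2645172 + M(-1267)) + U(-1326) = (2645172 - 36*(-1267)) + 2*(-1326)² = (2645172 + 45612) + 2*1758276 = 2690784 + 3516552 = 6207336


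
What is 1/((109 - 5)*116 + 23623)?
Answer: 1/35687 ≈ 2.8021e-5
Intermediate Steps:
1/((109 - 5)*116 + 23623) = 1/(104*116 + 23623) = 1/(12064 + 23623) = 1/35687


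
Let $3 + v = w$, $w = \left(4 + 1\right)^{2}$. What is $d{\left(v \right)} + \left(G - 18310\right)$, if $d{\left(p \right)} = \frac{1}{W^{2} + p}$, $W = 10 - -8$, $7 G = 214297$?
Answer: $\frac{29799949}{2422} \approx 12304.0$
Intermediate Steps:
$G = \frac{214297}{7}$ ($G = \frac{1}{7} \cdot 214297 = \frac{214297}{7} \approx 30614.0$)
$w = 25$ ($w = 5^{2} = 25$)
$W = 18$ ($W = 10 + 8 = 18$)
$v = 22$ ($v = -3 + 25 = 22$)
$d{\left(p \right)} = \frac{1}{324 + p}$ ($d{\left(p \right)} = \frac{1}{18^{2} + p} = \frac{1}{324 + p}$)
$d{\left(v \right)} + \left(G - 18310\right) = \frac{1}{324 + 22} + \left(\frac{214297}{7} - 18310\right) = \frac{1}{346} + \left(\frac{214297}{7} - 18310\right) = \frac{1}{346} + \frac{86127}{7} = \frac{29799949}{2422}$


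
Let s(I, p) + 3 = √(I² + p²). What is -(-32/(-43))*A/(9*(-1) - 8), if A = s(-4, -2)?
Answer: -96/731 + 64*√5/731 ≈ 0.064444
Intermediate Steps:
s(I, p) = -3 + √(I² + p²)
A = -3 + 2*√5 (A = -3 + √((-4)² + (-2)²) = -3 + √(16 + 4) = -3 + √20 = -3 + 2*√5 ≈ 1.4721)
-(-32/(-43))*A/(9*(-1) - 8) = -(-32/(-43))*(-3 + 2*√5)/(9*(-1) - 8) = -(-32*(-1/43))*(-3 + 2*√5)/(-9 - 8) = -32*(-3 + 2*√5)/43/(-17) = -(-96/43 + 64*√5/43)*(-1)/17 = -(96/731 - 64*√5/731) = -96/731 + 64*√5/731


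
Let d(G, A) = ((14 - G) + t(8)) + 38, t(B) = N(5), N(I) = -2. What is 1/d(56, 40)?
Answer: -1/6 ≈ -0.16667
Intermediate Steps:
t(B) = -2
d(G, A) = 50 - G (d(G, A) = ((14 - G) - 2) + 38 = (12 - G) + 38 = 50 - G)
1/d(56, 40) = 1/(50 - 1*56) = 1/(50 - 56) = 1/(-6) = -1/6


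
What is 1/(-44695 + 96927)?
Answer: 1/52232 ≈ 1.9145e-5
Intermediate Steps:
1/(-44695 + 96927) = 1/52232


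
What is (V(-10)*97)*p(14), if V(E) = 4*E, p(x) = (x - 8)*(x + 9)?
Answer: -535440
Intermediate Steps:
p(x) = (-8 + x)*(9 + x)
(V(-10)*97)*p(14) = ((4*(-10))*97)*(-72 + 14 + 14**2) = (-40*97)*(-72 + 14 + 196) = -3880*138 = -535440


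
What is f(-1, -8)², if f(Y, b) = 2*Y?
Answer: 4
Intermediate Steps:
f(-1, -8)² = (2*(-1))² = (-2)² = 4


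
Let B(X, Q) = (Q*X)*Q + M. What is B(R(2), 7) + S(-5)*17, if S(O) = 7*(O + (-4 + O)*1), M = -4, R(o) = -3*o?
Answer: -1964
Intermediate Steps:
B(X, Q) = -4 + X*Q**2 (B(X, Q) = (Q*X)*Q - 4 = X*Q**2 - 4 = -4 + X*Q**2)
S(O) = -28 + 14*O (S(O) = 7*(O + (-4 + O)) = 7*(-4 + 2*O) = -28 + 14*O)
B(R(2), 7) + S(-5)*17 = (-4 - 3*2*7**2) + (-28 + 14*(-5))*17 = (-4 - 6*49) + (-28 - 70)*17 = (-4 - 294) - 98*17 = -298 - 1666 = -1964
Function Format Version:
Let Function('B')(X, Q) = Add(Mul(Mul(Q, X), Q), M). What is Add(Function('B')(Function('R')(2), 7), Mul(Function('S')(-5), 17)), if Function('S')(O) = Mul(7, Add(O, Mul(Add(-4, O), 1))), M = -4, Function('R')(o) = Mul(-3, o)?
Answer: -1964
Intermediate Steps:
Function('B')(X, Q) = Add(-4, Mul(X, Pow(Q, 2))) (Function('B')(X, Q) = Add(Mul(Mul(Q, X), Q), -4) = Add(Mul(X, Pow(Q, 2)), -4) = Add(-4, Mul(X, Pow(Q, 2))))
Function('S')(O) = Add(-28, Mul(14, O)) (Function('S')(O) = Mul(7, Add(O, Add(-4, O))) = Mul(7, Add(-4, Mul(2, O))) = Add(-28, Mul(14, O)))
Add(Function('B')(Function('R')(2), 7), Mul(Function('S')(-5), 17)) = Add(Add(-4, Mul(Mul(-3, 2), Pow(7, 2))), Mul(Add(-28, Mul(14, -5)), 17)) = Add(Add(-4, Mul(-6, 49)), Mul(Add(-28, -70), 17)) = Add(Add(-4, -294), Mul(-98, 17)) = Add(-298, -1666) = -1964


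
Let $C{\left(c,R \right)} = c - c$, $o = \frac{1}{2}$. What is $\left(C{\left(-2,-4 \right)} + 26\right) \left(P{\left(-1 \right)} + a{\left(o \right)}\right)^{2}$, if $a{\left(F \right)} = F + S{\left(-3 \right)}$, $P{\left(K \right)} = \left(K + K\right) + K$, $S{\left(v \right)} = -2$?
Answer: $\frac{1053}{2} \approx 526.5$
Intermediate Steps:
$o = \frac{1}{2} \approx 0.5$
$P{\left(K \right)} = 3 K$ ($P{\left(K \right)} = 2 K + K = 3 K$)
$a{\left(F \right)} = -2 + F$ ($a{\left(F \right)} = F - 2 = -2 + F$)
$C{\left(c,R \right)} = 0$
$\left(C{\left(-2,-4 \right)} + 26\right) \left(P{\left(-1 \right)} + a{\left(o \right)}\right)^{2} = \left(0 + 26\right) \left(3 \left(-1\right) + \left(-2 + \frac{1}{2}\right)\right)^{2} = 26 \left(-3 - \frac{3}{2}\right)^{2} = 26 \left(- \frac{9}{2}\right)^{2} = 26 \cdot \frac{81}{4} = \frac{1053}{2}$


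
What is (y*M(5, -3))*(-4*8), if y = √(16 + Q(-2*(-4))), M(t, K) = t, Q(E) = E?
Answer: -320*√6 ≈ -783.84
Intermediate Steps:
y = 2*√6 (y = √(16 - 2*(-4)) = √(16 + 8) = √24 = 2*√6 ≈ 4.8990)
(y*M(5, -3))*(-4*8) = ((2*√6)*5)*(-4*8) = (10*√6)*(-32) = -320*√6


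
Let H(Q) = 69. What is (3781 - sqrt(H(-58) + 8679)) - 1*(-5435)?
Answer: 9216 - 54*sqrt(3) ≈ 9122.5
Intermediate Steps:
(3781 - sqrt(H(-58) + 8679)) - 1*(-5435) = (3781 - sqrt(69 + 8679)) - 1*(-5435) = (3781 - sqrt(8748)) + 5435 = (3781 - 54*sqrt(3)) + 5435 = 9216 - 54*sqrt(3)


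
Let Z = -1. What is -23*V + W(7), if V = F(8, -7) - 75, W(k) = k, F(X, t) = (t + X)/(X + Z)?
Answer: 12101/7 ≈ 1728.7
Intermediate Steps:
F(X, t) = (X + t)/(-1 + X) (F(X, t) = (t + X)/(X - 1) = (X + t)/(-1 + X))
V = -524/7 (V = (8 - 7)/(-1 + 8) - 75 = 1/7 - 75 = (⅐)*1 - 75 = ⅐ - 75 = -524/7 ≈ -74.857)
-23*V + W(7) = -23*(-524/7) + 7 = 12052/7 + 7 = 12101/7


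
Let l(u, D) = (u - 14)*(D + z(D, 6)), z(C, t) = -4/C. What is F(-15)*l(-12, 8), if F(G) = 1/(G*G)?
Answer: -13/15 ≈ -0.86667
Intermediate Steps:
F(G) = G**(-2)
l(u, D) = (-14 + u)*(D - 4/D) (l(u, D) = (u - 14)*(D - 4/D) = (-14 + u)*(D - 4/D))
F(-15)*l(-12, 8) = ((56 - 4*(-12) + 8**2*(-14 - 12))/8)/(-15)**2 = ((56 + 48 + 64*(-26))/8)/225 = ((56 + 48 - 1664)/8)/225 = ((1/8)*(-1560))/225 = (1/225)*(-195) = -13/15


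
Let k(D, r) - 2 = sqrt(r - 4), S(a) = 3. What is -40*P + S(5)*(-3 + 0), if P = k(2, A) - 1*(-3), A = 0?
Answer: -209 - 80*I ≈ -209.0 - 80.0*I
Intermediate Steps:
k(D, r) = 2 + sqrt(-4 + r) (k(D, r) = 2 + sqrt(r - 4) = 2 + sqrt(-4 + r))
P = 5 + 2*I (P = (2 + sqrt(-4 + 0)) - 1*(-3) = (2 + sqrt(-4)) + 3 = (2 + 2*I) + 3 = 5 + 2*I ≈ 5.0 + 2.0*I)
-40*P + S(5)*(-3 + 0) = -40*(5 + 2*I) + 3*(-3 + 0) = (-200 - 80*I) + 3*(-3) = (-200 - 80*I) - 9 = -209 - 80*I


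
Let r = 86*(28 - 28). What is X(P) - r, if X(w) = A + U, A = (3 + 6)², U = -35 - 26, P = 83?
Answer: 20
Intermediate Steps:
r = 0 (r = 86*0 = 0)
U = -61
A = 81 (A = 9² = 81)
X(w) = 20 (X(w) = 81 - 61 = 20)
X(P) - r = 20 - 1*0 = 20 + 0 = 20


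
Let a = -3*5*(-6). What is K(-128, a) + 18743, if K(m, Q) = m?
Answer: 18615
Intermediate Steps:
a = 90 (a = -15*(-6) = 90)
K(-128, a) + 18743 = -128 + 18743 = 18615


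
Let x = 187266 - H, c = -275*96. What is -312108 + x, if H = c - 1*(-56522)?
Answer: -154964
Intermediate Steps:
c = -26400
H = 30122 (H = -26400 - 1*(-56522) = -26400 + 56522 = 30122)
x = 157144 (x = 187266 - 1*30122 = 187266 - 30122 = 157144)
-312108 + x = -312108 + 157144 = -154964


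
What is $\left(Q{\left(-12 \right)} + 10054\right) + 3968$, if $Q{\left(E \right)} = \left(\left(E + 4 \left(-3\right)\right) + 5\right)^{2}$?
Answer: $14383$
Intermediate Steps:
$Q{\left(E \right)} = \left(-7 + E\right)^{2}$ ($Q{\left(E \right)} = \left(\left(E - 12\right) + 5\right)^{2} = \left(\left(-12 + E\right) + 5\right)^{2} = \left(-7 + E\right)^{2}$)
$\left(Q{\left(-12 \right)} + 10054\right) + 3968 = \left(\left(-7 - 12\right)^{2} + 10054\right) + 3968 = \left(\left(-19\right)^{2} + 10054\right) + 3968 = \left(361 + 10054\right) + 3968 = 10415 + 3968 = 14383$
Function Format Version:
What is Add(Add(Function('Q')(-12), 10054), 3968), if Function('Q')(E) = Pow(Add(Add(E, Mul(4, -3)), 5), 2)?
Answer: 14383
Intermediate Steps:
Function('Q')(E) = Pow(Add(-7, E), 2) (Function('Q')(E) = Pow(Add(Add(E, -12), 5), 2) = Pow(Add(Add(-12, E), 5), 2) = Pow(Add(-7, E), 2))
Add(Add(Function('Q')(-12), 10054), 3968) = Add(Add(Pow(Add(-7, -12), 2), 10054), 3968) = Add(Add(Pow(-19, 2), 10054), 3968) = Add(Add(361, 10054), 3968) = Add(10415, 3968) = 14383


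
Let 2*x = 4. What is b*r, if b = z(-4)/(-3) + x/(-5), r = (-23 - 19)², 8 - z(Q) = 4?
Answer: -15288/5 ≈ -3057.6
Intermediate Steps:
x = 2 (x = (½)*4 = 2)
z(Q) = 4 (z(Q) = 8 - 1*4 = 8 - 4 = 4)
r = 1764 (r = (-42)² = 1764)
b = -26/15 (b = 4/(-3) + 2/(-5) = 4*(-⅓) + 2*(-⅕) = -4/3 - ⅖ = -26/15 ≈ -1.7333)
b*r = -26/15*1764 = -15288/5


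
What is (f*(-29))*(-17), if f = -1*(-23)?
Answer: 11339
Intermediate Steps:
f = 23
(f*(-29))*(-17) = (23*(-29))*(-17) = -667*(-17) = 11339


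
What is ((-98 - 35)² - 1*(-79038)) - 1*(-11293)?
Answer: 108020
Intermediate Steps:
((-98 - 35)² - 1*(-79038)) - 1*(-11293) = ((-133)² + 79038) + 11293 = (17689 + 79038) + 11293 = 96727 + 11293 = 108020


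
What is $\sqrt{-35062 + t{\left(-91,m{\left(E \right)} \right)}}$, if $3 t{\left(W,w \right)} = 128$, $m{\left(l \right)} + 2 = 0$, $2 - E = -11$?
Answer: $\frac{i \sqrt{315174}}{3} \approx 187.13 i$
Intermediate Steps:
$E = 13$ ($E = 2 - -11 = 2 + 11 = 13$)
$m{\left(l \right)} = -2$ ($m{\left(l \right)} = -2 + 0 = -2$)
$t{\left(W,w \right)} = \frac{128}{3}$ ($t{\left(W,w \right)} = \frac{1}{3} \cdot 128 = \frac{128}{3}$)
$\sqrt{-35062 + t{\left(-91,m{\left(E \right)} \right)}} = \sqrt{-35062 + \frac{128}{3}} = \sqrt{- \frac{105058}{3}} = \frac{i \sqrt{315174}}{3}$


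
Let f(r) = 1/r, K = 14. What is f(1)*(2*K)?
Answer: 28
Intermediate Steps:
f(1)*(2*K) = (2*14)/1 = 1*28 = 28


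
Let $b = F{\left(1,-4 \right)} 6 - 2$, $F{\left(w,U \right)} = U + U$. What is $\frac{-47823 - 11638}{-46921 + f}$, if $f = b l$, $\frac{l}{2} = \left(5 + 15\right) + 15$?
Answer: $\frac{59461}{50421} \approx 1.1793$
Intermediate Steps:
$F{\left(w,U \right)} = 2 U$
$b = -50$ ($b = 2 \left(-4\right) 6 - 2 = \left(-8\right) 6 - 2 = -48 - 2 = -50$)
$l = 70$ ($l = 2 \left(\left(5 + 15\right) + 15\right) = 2 \left(20 + 15\right) = 2 \cdot 35 = 70$)
$f = -3500$ ($f = \left(-50\right) 70 = -3500$)
$\frac{-47823 - 11638}{-46921 + f} = \frac{-47823 - 11638}{-46921 - 3500} = - \frac{59461}{-50421} = \left(-59461\right) \left(- \frac{1}{50421}\right) = \frac{59461}{50421}$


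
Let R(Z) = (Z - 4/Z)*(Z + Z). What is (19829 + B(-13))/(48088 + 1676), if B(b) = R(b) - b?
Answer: 1681/4147 ≈ 0.40535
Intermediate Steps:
R(Z) = 2*Z*(Z - 4/Z) (R(Z) = (Z - 4/Z)*(2*Z) = 2*Z*(Z - 4/Z))
B(b) = -8 - b + 2*b² (B(b) = (-8 + 2*b²) - b = -8 - b + 2*b²)
(19829 + B(-13))/(48088 + 1676) = (19829 + (-8 - 1*(-13) + 2*(-13)²))/(48088 + 1676) = (19829 + (-8 + 13 + 2*169))/49764 = (19829 + (-8 + 13 + 338))*(1/49764) = (19829 + 343)*(1/49764) = 20172*(1/49764) = 1681/4147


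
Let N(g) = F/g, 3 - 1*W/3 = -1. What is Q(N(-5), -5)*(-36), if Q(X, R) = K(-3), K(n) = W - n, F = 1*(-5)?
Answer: -540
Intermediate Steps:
W = 12 (W = 9 - 3*(-1) = 9 + 3 = 12)
F = -5
K(n) = 12 - n
N(g) = -5/g
Q(X, R) = 15 (Q(X, R) = 12 - 1*(-3) = 12 + 3 = 15)
Q(N(-5), -5)*(-36) = 15*(-36) = -540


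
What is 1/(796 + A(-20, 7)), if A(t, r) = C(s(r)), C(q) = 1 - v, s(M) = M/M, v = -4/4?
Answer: 1/798 ≈ 0.0012531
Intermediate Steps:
v = -1 (v = -4*¼ = -1)
s(M) = 1
C(q) = 2 (C(q) = 1 - 1*(-1) = 1 + 1 = 2)
A(t, r) = 2
1/(796 + A(-20, 7)) = 1/(796 + 2) = 1/798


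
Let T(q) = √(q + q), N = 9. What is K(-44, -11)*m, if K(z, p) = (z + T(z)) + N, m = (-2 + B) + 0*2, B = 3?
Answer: -35 + 2*I*√22 ≈ -35.0 + 9.3808*I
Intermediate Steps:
T(q) = √2*√q (T(q) = √(2*q) = √2*√q)
m = 1 (m = (-2 + 3) + 0*2 = 1 + 0 = 1)
K(z, p) = 9 + z + √2*√z (K(z, p) = (z + √2*√z) + 9 = 9 + z + √2*√z)
K(-44, -11)*m = (9 - 44 + √2*√(-44))*1 = (9 - 44 + √2*(2*I*√11))*1 = (9 - 44 + 2*I*√22)*1 = (-35 + 2*I*√22)*1 = -35 + 2*I*√22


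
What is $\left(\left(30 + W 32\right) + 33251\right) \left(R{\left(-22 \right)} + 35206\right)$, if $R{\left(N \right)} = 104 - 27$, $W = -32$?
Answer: $1138123731$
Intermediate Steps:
$R{\left(N \right)} = 77$
$\left(\left(30 + W 32\right) + 33251\right) \left(R{\left(-22 \right)} + 35206\right) = \left(\left(30 - 1024\right) + 33251\right) \left(77 + 35206\right) = \left(\left(30 - 1024\right) + 33251\right) 35283 = \left(-994 + 33251\right) 35283 = 32257 \cdot 35283 = 1138123731$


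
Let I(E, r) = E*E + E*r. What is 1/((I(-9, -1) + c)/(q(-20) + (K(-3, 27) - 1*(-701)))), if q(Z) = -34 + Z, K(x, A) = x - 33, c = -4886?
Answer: -611/4796 ≈ -0.12740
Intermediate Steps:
K(x, A) = -33 + x
I(E, r) = E² + E*r
1/((I(-9, -1) + c)/(q(-20) + (K(-3, 27) - 1*(-701)))) = 1/((-9*(-9 - 1) - 4886)/((-34 - 20) + ((-33 - 3) - 1*(-701)))) = 1/((-9*(-10) - 4886)/(-54 + (-36 + 701))) = 1/((90 - 4886)/(-54 + 665)) = 1/(-4796/611) = -611/4796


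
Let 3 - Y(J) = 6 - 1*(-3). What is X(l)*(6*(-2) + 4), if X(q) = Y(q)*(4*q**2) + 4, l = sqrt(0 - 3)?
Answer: -608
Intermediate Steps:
Y(J) = -6 (Y(J) = 3 - (6 - 1*(-3)) = 3 - (6 + 3) = 3 - 1*9 = 3 - 9 = -6)
l = I*sqrt(3) (l = sqrt(-3) = I*sqrt(3) ≈ 1.732*I)
X(q) = 4 - 24*q**2 (X(q) = -24*q**2 + 4 = 4 - 24*q**2)
X(l)*(6*(-2) + 4) = (4 - 24*(I*sqrt(3))**2)*(6*(-2) + 4) = (4 - 24*(-3))*(-12 + 4) = (4 + 72)*(-8) = 76*(-8) = -608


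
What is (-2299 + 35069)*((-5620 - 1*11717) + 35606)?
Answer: 598675130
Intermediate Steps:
(-2299 + 35069)*((-5620 - 1*11717) + 35606) = 32770*((-5620 - 11717) + 35606) = 32770*(-17337 + 35606) = 32770*18269 = 598675130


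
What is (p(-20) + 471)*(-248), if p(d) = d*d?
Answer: -216008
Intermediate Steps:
p(d) = d²
(p(-20) + 471)*(-248) = ((-20)² + 471)*(-248) = (400 + 471)*(-248) = 871*(-248) = -216008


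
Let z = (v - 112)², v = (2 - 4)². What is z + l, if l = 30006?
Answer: 41670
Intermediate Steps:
v = 4 (v = (-2)² = 4)
z = 11664 (z = (4 - 112)² = (-108)² = 11664)
z + l = 11664 + 30006 = 41670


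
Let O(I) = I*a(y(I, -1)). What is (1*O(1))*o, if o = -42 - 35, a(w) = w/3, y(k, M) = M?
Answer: 77/3 ≈ 25.667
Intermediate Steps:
a(w) = w/3 (a(w) = w*(1/3) = w/3)
O(I) = -I/3 (O(I) = I*((1/3)*(-1)) = I*(-1/3) = -I/3)
o = -77
(1*O(1))*o = (1*(-1/3*1))*(-77) = (1*(-1/3))*(-77) = -1/3*(-77) = 77/3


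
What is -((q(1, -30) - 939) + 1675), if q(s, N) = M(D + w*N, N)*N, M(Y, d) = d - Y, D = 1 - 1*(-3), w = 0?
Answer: -1756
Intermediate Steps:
D = 4 (D = 1 + 3 = 4)
q(s, N) = N*(-4 + N) (q(s, N) = (N - (4 + 0*N))*N = (N - (4 + 0))*N = (N - 1*4)*N = (N - 4)*N = (-4 + N)*N = N*(-4 + N))
-((q(1, -30) - 939) + 1675) = -((-30*(-4 - 30) - 939) + 1675) = -((-30*(-34) - 939) + 1675) = -((1020 - 939) + 1675) = -(81 + 1675) = -1*1756 = -1756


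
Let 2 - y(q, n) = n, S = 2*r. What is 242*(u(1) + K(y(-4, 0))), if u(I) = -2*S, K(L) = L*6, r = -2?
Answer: 4840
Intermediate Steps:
S = -4 (S = 2*(-2) = -4)
y(q, n) = 2 - n
K(L) = 6*L
u(I) = 8 (u(I) = -2*(-4) = 8)
242*(u(1) + K(y(-4, 0))) = 242*(8 + 6*(2 - 1*0)) = 242*(8 + 6*(2 + 0)) = 242*(8 + 6*2) = 242*(8 + 12) = 242*20 = 4840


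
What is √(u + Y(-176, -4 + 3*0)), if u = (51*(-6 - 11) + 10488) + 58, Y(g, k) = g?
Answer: √9503 ≈ 97.483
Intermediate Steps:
u = 9679 (u = (51*(-17) + 10488) + 58 = (-867 + 10488) + 58 = 9621 + 58 = 9679)
√(u + Y(-176, -4 + 3*0)) = √(9679 - 176) = √9503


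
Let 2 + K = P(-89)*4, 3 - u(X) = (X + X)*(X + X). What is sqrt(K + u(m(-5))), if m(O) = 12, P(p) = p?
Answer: 7*I*sqrt(19) ≈ 30.512*I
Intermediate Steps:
u(X) = 3 - 4*X**2 (u(X) = 3 - (X + X)*(X + X) = 3 - 2*X*2*X = 3 - 4*X**2)
K = -358 (K = -2 - 89*4 = -2 - 356 = -358)
sqrt(K + u(m(-5))) = sqrt(-358 + (3 - 4*12**2)) = sqrt(-358 + (3 - 4*144)) = sqrt(-358 + (3 - 576)) = sqrt(-358 - 573) = sqrt(-931) = 7*I*sqrt(19)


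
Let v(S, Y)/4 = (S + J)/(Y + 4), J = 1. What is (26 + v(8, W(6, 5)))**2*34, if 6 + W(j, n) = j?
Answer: 41650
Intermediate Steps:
W(j, n) = -6 + j
v(S, Y) = 4*(1 + S)/(4 + Y) (v(S, Y) = 4*((S + 1)/(Y + 4)) = 4*((1 + S)/(4 + Y)) = 4*(1 + S)/(4 + Y))
(26 + v(8, W(6, 5)))**2*34 = (26 + 4*(1 + 8)/(4 + (-6 + 6)))**2*34 = (26 + 4*9/(4 + 0))**2*34 = (26 + 4*9/4)**2*34 = (26 + 4*(1/4)*9)**2*34 = (26 + 9)**2*34 = 35**2*34 = 1225*34 = 41650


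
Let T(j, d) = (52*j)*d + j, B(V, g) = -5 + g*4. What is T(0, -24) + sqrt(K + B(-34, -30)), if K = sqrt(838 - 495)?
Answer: sqrt(-125 + 7*sqrt(7)) ≈ 10.319*I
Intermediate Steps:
B(V, g) = -5 + 4*g
T(j, d) = j + 52*d*j (T(j, d) = 52*d*j + j = j + 52*d*j)
K = 7*sqrt(7) (K = sqrt(343) = 7*sqrt(7) ≈ 18.520)
T(0, -24) + sqrt(K + B(-34, -30)) = 0*(1 + 52*(-24)) + sqrt(7*sqrt(7) + (-5 + 4*(-30))) = 0*(1 - 1248) + sqrt(7*sqrt(7) + (-5 - 120)) = 0*(-1247) + sqrt(7*sqrt(7) - 125) = 0 + sqrt(-125 + 7*sqrt(7)) = sqrt(-125 + 7*sqrt(7))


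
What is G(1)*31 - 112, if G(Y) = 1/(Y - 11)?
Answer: -1151/10 ≈ -115.10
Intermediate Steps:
G(Y) = 1/(-11 + Y)
G(1)*31 - 112 = 31/(-11 + 1) - 112 = 31/(-10) - 112 = -⅒*31 - 112 = -31/10 - 112 = -1151/10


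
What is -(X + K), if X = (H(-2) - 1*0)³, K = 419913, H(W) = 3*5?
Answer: -423288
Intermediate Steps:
H(W) = 15
X = 3375 (X = (15 - 1*0)³ = (15 + 0)³ = 15³ = 3375)
-(X + K) = -(3375 + 419913) = -1*423288 = -423288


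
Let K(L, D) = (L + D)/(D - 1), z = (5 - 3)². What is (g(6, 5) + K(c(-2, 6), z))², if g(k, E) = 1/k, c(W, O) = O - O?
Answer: 9/4 ≈ 2.2500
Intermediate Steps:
c(W, O) = 0
z = 4 (z = 2² = 4)
K(L, D) = (D + L)/(-1 + D)
(g(6, 5) + K(c(-2, 6), z))² = (1/6 + (4 + 0)/(-1 + 4))² = (⅙ + 4/3)² = (3/2)² = 9/4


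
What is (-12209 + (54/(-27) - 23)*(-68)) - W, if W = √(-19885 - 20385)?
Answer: -10509 - I*√40270 ≈ -10509.0 - 200.67*I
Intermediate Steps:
W = I*√40270 (W = √(-40270) = I*√40270 ≈ 200.67*I)
(-12209 + (54/(-27) - 23)*(-68)) - W = (-12209 + (54/(-27) - 23)*(-68)) - I*√40270 = (-12209 + (54*(-1/27) - 23)*(-68)) - I*√40270 = (-12209 + (-2 - 23)*(-68)) - I*√40270 = (-12209 - 25*(-68)) - I*√40270 = (-12209 + 1700) - I*√40270 = -10509 - I*√40270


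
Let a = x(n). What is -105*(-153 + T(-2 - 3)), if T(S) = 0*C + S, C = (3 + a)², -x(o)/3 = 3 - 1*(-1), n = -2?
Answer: 16590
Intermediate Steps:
x(o) = -12 (x(o) = -3*(3 - 1*(-1)) = -3*(3 + 1) = -3*4 = -12)
a = -12
C = 81 (C = (3 - 12)² = (-9)² = 81)
T(S) = S (T(S) = 0*81 + S = 0 + S = S)
-105*(-153 + T(-2 - 3)) = -105*(-153 + (-2 - 3)) = -105*(-153 - 5) = -105*(-158) = 16590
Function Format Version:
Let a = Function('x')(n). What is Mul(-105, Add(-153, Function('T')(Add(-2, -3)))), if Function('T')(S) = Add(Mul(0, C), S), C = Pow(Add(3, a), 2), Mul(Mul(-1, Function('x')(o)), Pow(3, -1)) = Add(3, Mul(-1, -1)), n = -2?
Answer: 16590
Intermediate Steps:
Function('x')(o) = -12 (Function('x')(o) = Mul(-3, Add(3, Mul(-1, -1))) = Mul(-3, Add(3, 1)) = Mul(-3, 4) = -12)
a = -12
C = 81 (C = Pow(Add(3, -12), 2) = Pow(-9, 2) = 81)
Function('T')(S) = S (Function('T')(S) = Add(Mul(0, 81), S) = Add(0, S) = S)
Mul(-105, Add(-153, Function('T')(Add(-2, -3)))) = Mul(-105, Add(-153, Add(-2, -3))) = Mul(-105, Add(-153, -5)) = Mul(-105, -158) = 16590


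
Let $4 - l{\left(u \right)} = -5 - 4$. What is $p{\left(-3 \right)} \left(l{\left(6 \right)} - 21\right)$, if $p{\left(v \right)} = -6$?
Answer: $48$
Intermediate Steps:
$l{\left(u \right)} = 13$ ($l{\left(u \right)} = 4 - \left(-5 - 4\right) = 4 - -9 = 4 + 9 = 13$)
$p{\left(-3 \right)} \left(l{\left(6 \right)} - 21\right) = - 6 \left(13 - 21\right) = \left(-6\right) \left(-8\right) = 48$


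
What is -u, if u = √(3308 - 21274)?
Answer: -I*√17966 ≈ -134.04*I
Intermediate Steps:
u = I*√17966 (u = √(-17966) = I*√17966 ≈ 134.04*I)
-u = -I*√17966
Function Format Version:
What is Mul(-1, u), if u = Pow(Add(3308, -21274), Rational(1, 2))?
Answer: Mul(-1, I, Pow(17966, Rational(1, 2))) ≈ Mul(-134.04, I)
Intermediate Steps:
u = Mul(I, Pow(17966, Rational(1, 2))) (u = Pow(-17966, Rational(1, 2)) = Mul(I, Pow(17966, Rational(1, 2))) ≈ Mul(134.04, I))
Mul(-1, u) = Mul(-1, Mul(I, Pow(17966, Rational(1, 2)))) = Mul(-1, I, Pow(17966, Rational(1, 2)))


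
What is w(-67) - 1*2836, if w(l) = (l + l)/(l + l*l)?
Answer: -93589/33 ≈ -2836.0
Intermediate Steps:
w(l) = 2*l/(l + l²) (w(l) = (2*l)/(l + l²) = 2*l/(l + l²))
w(-67) - 1*2836 = 2/(1 - 67) - 1*2836 = 2/(-66) - 2836 = 2*(-1/66) - 2836 = -1/33 - 2836 = -93589/33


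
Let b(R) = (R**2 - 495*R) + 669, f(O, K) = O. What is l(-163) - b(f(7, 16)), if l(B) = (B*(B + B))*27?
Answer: 1437473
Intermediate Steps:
l(B) = 54*B**2 (l(B) = (B*(2*B))*27 = (2*B**2)*27 = 54*B**2)
b(R) = 669 + R**2 - 495*R
l(-163) - b(f(7, 16)) = 54*(-163)**2 - (669 + 7**2 - 495*7) = 54*26569 - (669 + 49 - 3465) = 1434726 - 1*(-2747) = 1434726 + 2747 = 1437473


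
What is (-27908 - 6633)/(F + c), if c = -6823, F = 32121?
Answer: -2657/1946 ≈ -1.3654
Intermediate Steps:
(-27908 - 6633)/(F + c) = (-27908 - 6633)/(32121 - 6823) = -34541/25298 = -34541*1/25298 = -2657/1946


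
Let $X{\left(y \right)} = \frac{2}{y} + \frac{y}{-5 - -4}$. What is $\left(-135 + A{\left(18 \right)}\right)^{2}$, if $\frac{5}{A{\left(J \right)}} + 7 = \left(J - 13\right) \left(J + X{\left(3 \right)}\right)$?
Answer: $\frac{833765625}{45796} \approx 18206.0$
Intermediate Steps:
$X{\left(y \right)} = - y + \frac{2}{y}$ ($X{\left(y \right)} = \frac{2}{y} + \frac{y}{-5 + 4} = \frac{2}{y} + \frac{y}{-1} = \frac{2}{y} + y \left(-1\right) = \frac{2}{y} - y = - y + \frac{2}{y}$)
$A{\left(J \right)} = \frac{5}{-7 + \left(-13 + J\right) \left(- \frac{7}{3} + J\right)}$ ($A{\left(J \right)} = \frac{5}{-7 + \left(J - 13\right) \left(J + \left(\left(-1\right) 3 + \frac{2}{3}\right)\right)} = \frac{5}{-7 + \left(-13 + J\right) \left(J + \left(-3 + 2 \cdot \frac{1}{3}\right)\right)} = \frac{5}{-7 + \left(-13 + J\right) \left(J + \left(-3 + \frac{2}{3}\right)\right)} = \frac{5}{-7 + \left(-13 + J\right) \left(J - \frac{7}{3}\right)} = \frac{5}{-7 + \left(-13 + J\right) \left(- \frac{7}{3} + J\right)}$)
$\left(-135 + A{\left(18 \right)}\right)^{2} = \left(-135 + \frac{15}{70 - 828 + 3 \cdot 18^{2}}\right)^{2} = \left(-135 + \frac{15}{70 - 828 + 3 \cdot 324}\right)^{2} = \left(-135 + \frac{15}{70 - 828 + 972}\right)^{2} = \left(-135 + \frac{15}{214}\right)^{2} = \left(- \frac{28875}{214}\right)^{2} = \frac{833765625}{45796}$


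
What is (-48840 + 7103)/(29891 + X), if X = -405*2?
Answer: -41737/29081 ≈ -1.4352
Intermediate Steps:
X = -810
(-48840 + 7103)/(29891 + X) = (-48840 + 7103)/(29891 - 810) = -41737/29081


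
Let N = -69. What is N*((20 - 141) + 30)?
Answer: 6279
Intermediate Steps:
N*((20 - 141) + 30) = -69*((20 - 141) + 30) = -69*(-121 + 30) = -69*(-91) = 6279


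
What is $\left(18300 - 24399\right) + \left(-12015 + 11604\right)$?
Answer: $-6510$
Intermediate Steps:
$\left(18300 - 24399\right) + \left(-12015 + 11604\right) = -6099 - 411 = -6510$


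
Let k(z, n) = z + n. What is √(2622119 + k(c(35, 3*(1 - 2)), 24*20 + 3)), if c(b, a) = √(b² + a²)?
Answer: √(2622602 + √1234) ≈ 1619.5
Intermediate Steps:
c(b, a) = √(a² + b²)
k(z, n) = n + z
√(2622119 + k(c(35, 3*(1 - 2)), 24*20 + 3)) = √(2622119 + ((24*20 + 3) + √((3*(1 - 2))² + 35²))) = √(2622119 + ((480 + 3) + √((3*(-1))² + 1225))) = √(2622119 + (483 + √((-3)² + 1225))) = √(2622119 + (483 + √(9 + 1225))) = √(2622119 + (483 + √1234)) = √(2622602 + √1234)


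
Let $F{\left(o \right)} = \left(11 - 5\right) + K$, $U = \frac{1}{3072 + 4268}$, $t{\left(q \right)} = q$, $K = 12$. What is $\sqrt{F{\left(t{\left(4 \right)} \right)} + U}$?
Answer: $\frac{\sqrt{242442035}}{3670} \approx 4.2427$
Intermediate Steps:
$U = \frac{1}{7340} \approx 0.00013624$
$F{\left(o \right)} = 18$ ($F{\left(o \right)} = \left(11 - 5\right) + 12 = 6 + 12 = 18$)
$\sqrt{F{\left(t{\left(4 \right)} \right)} + U} = \sqrt{18 + \frac{1}{7340}} = \sqrt{\frac{132121}{7340}} = \frac{\sqrt{242442035}}{3670}$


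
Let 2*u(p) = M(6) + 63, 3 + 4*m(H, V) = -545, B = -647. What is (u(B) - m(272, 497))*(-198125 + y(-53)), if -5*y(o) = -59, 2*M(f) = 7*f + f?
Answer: -178797163/5 ≈ -3.5759e+7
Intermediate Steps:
m(H, V) = -137 (m(H, V) = -3/4 + (1/4)*(-545) = -3/4 - 545/4 = -137)
M(f) = 4*f (M(f) = (7*f + f)/2 = (8*f)/2 = 4*f)
y(o) = 59/5 (y(o) = -1/5*(-59) = 59/5)
u(p) = 87/2 (u(p) = (4*6 + 63)/2 = (24 + 63)/2 = (1/2)*87 = 87/2)
(u(B) - m(272, 497))*(-198125 + y(-53)) = (87/2 - 1*(-137))*(-198125 + 59/5) = (87/2 + 137)*(-990566/5) = (361/2)*(-990566/5) = -178797163/5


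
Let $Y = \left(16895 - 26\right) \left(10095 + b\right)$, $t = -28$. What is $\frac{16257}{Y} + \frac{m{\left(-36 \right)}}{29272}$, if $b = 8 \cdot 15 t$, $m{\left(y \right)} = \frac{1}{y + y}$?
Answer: $\frac{3794375597}{26605371147840} \approx 0.00014262$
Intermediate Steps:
$m{\left(y \right)} = \frac{1}{2 y}$
$b = -3360$ ($b = 8 \cdot 15 \left(-28\right) = 120 \left(-28\right) = -3360$)
$Y = 113612715$ ($Y = \left(16895 - 26\right) \left(10095 - 3360\right) = 16869 \cdot 6735 = 113612715$)
$\frac{16257}{Y} + \frac{m{\left(-36 \right)}}{29272} = \frac{16257}{113612715} + \frac{\frac{1}{2} \frac{1}{-36}}{29272} = 16257 \cdot \frac{1}{113612715} + \frac{1}{2} \left(- \frac{1}{36}\right) \frac{1}{29272} = \frac{5419}{37870905} - \frac{1}{2107584} = \frac{3794375597}{26605371147840}$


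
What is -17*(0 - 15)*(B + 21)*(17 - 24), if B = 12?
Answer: -58905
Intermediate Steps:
-17*(0 - 15)*(B + 21)*(17 - 24) = -17*(0 - 15)*(12 + 21)*(17 - 24) = -17*(-15*33)*(-7) = -(-8415)*(-7) = -17*3465 = -58905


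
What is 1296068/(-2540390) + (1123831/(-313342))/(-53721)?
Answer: -10906958376168743/21381250333028490 ≈ -0.51012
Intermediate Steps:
1296068/(-2540390) + (1123831/(-313342))/(-53721) = 1296068*(-1/2540390) + (1123831*(-1/313342))*(-1/53721) = -648034/1270195 - 1123831/313342*(-1/53721) = -648034/1270195 + 1123831/16833045582 = -10906958376168743/21381250333028490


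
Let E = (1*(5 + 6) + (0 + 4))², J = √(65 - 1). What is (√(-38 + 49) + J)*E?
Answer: 1800 + 225*√11 ≈ 2546.2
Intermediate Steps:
J = 8 (J = √64 = 8)
E = 225 (E = (1*11 + 4)² = (11 + 4)² = 15² = 225)
(√(-38 + 49) + J)*E = (√(-38 + 49) + 8)*225 = (√11 + 8)*225 = (8 + √11)*225 = 1800 + 225*√11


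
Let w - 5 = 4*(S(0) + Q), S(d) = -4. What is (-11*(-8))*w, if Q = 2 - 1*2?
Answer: -968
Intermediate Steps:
Q = 0 (Q = 2 - 2 = 0)
w = -11 (w = 5 + 4*(-4 + 0) = 5 + 4*(-4) = 5 - 16 = -11)
(-11*(-8))*w = -11*(-8)*(-11) = 88*(-11) = -968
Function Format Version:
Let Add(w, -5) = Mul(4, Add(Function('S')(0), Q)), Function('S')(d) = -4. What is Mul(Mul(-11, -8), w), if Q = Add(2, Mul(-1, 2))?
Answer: -968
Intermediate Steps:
Q = 0 (Q = Add(2, -2) = 0)
w = -11 (w = Add(5, Mul(4, Add(-4, 0))) = Add(5, Mul(4, -4)) = Add(5, -16) = -11)
Mul(Mul(-11, -8), w) = Mul(Mul(-11, -8), -11) = Mul(88, -11) = -968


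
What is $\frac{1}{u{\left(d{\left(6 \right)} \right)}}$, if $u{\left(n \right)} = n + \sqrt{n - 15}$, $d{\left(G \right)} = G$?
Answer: $\frac{2}{15} - \frac{i}{15} \approx 0.13333 - 0.066667 i$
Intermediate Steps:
$u{\left(n \right)} = n + \sqrt{-15 + n}$
$\frac{1}{u{\left(d{\left(6 \right)} \right)}} = \frac{1}{6 + \sqrt{-15 + 6}} = \frac{1}{6 + \sqrt{-9}} = \frac{1}{6 + 3 i} = \frac{6 - 3 i}{45}$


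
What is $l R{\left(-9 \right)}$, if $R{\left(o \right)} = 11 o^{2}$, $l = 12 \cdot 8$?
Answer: $85536$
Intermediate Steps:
$l = 96$
$l R{\left(-9 \right)} = 96 \cdot 11 \left(-9\right)^{2} = 96 \cdot 11 \cdot 81 = 96 \cdot 891 = 85536$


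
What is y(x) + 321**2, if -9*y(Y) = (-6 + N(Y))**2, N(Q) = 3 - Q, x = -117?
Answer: 101597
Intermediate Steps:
y(Y) = -(-3 - Y)**2/9 (y(Y) = -(-6 + (3 - Y))**2/9 = -(-3 - Y)**2/9)
y(x) + 321**2 = -(3 - 117)**2/9 + 321**2 = -1/9*(-114)**2 + 103041 = -1/9*12996 + 103041 = -1444 + 103041 = 101597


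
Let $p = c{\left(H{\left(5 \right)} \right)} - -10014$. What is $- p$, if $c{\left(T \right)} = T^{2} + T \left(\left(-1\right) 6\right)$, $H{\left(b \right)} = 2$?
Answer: $-10006$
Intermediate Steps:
$c{\left(T \right)} = T^{2} - 6 T$ ($c{\left(T \right)} = T^{2} + T \left(-6\right) = T^{2} - 6 T$)
$p = 10006$ ($p = 2 \left(-6 + 2\right) - -10014 = 2 \left(-4\right) + 10014 = -8 + 10014 = 10006$)
$- p = \left(-1\right) 10006 = -10006$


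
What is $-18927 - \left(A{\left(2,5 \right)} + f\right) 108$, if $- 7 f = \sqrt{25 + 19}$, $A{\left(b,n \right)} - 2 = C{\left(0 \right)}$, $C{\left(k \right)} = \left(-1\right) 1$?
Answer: $-19035 + \frac{216 \sqrt{11}}{7} \approx -18933.0$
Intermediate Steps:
$C{\left(k \right)} = -1$
$A{\left(b,n \right)} = 1$ ($A{\left(b,n \right)} = 2 - 1 = 1$)
$f = - \frac{2 \sqrt{11}}{7}$ ($f = - \frac{\sqrt{25 + 19}}{7} = - \frac{\sqrt{44}}{7} = - \frac{2 \sqrt{11}}{7} \approx -0.94761$)
$-18927 - \left(A{\left(2,5 \right)} + f\right) 108 = -18927 - \left(1 - \frac{2 \sqrt{11}}{7}\right) 108 = -18927 - \left(108 - \frac{216 \sqrt{11}}{7}\right) = -19035 + \frac{216 \sqrt{11}}{7}$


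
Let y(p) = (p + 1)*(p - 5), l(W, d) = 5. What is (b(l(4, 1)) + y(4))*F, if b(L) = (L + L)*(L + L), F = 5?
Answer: 475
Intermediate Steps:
y(p) = (1 + p)*(-5 + p)
b(L) = 4*L**2 (b(L) = (2*L)*(2*L) = 4*L**2)
(b(l(4, 1)) + y(4))*F = (4*5**2 + (-5 + 4**2 - 4*4))*5 = (4*25 + (-5 + 16 - 16))*5 = (100 - 5)*5 = 95*5 = 475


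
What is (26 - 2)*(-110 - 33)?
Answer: -3432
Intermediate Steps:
(26 - 2)*(-110 - 33) = 24*(-143) = -3432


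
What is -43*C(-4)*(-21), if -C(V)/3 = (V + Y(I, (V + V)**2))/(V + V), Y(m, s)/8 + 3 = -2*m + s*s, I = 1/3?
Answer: 22169553/2 ≈ 1.1085e+7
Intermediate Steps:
I = 1/3 ≈ 0.33333
Y(m, s) = -24 - 16*m + 8*s**2 (Y(m, s) = -24 + 8*(-2*m + s*s) = -24 + 8*(-2*m + s**2) = -24 + 8*(s**2 - 2*m) = -24 + (-16*m + 8*s**2) = -24 - 16*m + 8*s**2)
C(V) = -3*(-88/3 + V + 128*V**4)/(2*V) (C(V) = -3*(V + (-24 - 16*1/3 + 8*((V + V)**2)**2))/(V + V) = -3*(V + (-24 - 16/3 + 8*((2*V)**2)**2))/(2*V) = -3*(V + (-24 - 16/3 + 8*(4*V**2)**2))*1/(2*V) = -3*(V + (-24 - 16/3 + 8*(16*V**4)))*1/(2*V) = -3*(V + (-24 - 16/3 + 128*V**4))*1/(2*V) = -3*(V + (-88/3 + 128*V**4))*1/(2*V) = -3*(-88/3 + V + 128*V**4)*1/(2*V) = -3*(-88/3 + V + 128*V**4)/(2*V))
-43*C(-4)*(-21) = -43*(-3/2 - 192*(-4)**3 + 44/(-4))*(-21) = -43*(-3/2 - 192*(-64) + 44*(-1/4))*(-21) = -43*(-3/2 + 12288 - 11)*(-21) = -43*24551/2*(-21) = -1055693/2*(-21) = 22169553/2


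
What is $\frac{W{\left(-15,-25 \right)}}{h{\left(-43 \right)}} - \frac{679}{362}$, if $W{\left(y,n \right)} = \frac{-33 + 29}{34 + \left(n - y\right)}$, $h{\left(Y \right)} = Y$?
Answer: $- \frac{43705}{23349} \approx -1.8718$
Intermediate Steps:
$W{\left(y,n \right)} = - \frac{4}{34 + n - y}$
$\frac{W{\left(-15,-25 \right)}}{h{\left(-43 \right)}} - \frac{679}{362} = \frac{4 \frac{1}{-34 - 15 - -25}}{-43} - \frac{679}{362} = \frac{4}{-34 - 15 + 25} \left(- \frac{1}{43}\right) - \frac{679}{362} = \frac{4}{-24} \left(- \frac{1}{43}\right) - \frac{679}{362} = 4 \left(- \frac{1}{24}\right) \left(- \frac{1}{43}\right) - \frac{679}{362} = \left(- \frac{1}{6}\right) \left(- \frac{1}{43}\right) - \frac{679}{362} = \frac{1}{258} - \frac{679}{362} = - \frac{43705}{23349}$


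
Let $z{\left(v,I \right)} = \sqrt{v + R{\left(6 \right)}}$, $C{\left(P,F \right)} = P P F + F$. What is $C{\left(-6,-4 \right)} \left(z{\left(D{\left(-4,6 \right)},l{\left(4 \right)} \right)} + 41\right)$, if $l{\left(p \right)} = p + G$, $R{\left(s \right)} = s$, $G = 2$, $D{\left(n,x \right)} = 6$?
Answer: $-6068 - 296 \sqrt{3} \approx -6580.7$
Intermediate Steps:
$C{\left(P,F \right)} = F + F P^{2}$ ($C{\left(P,F \right)} = P^{2} F + F = F P^{2} + F = F + F P^{2}$)
$l{\left(p \right)} = 2 + p$ ($l{\left(p \right)} = p + 2 = 2 + p$)
$z{\left(v,I \right)} = \sqrt{6 + v}$ ($z{\left(v,I \right)} = \sqrt{v + 6} = \sqrt{6 + v}$)
$C{\left(-6,-4 \right)} \left(z{\left(D{\left(-4,6 \right)},l{\left(4 \right)} \right)} + 41\right) = - 4 \left(1 + \left(-6\right)^{2}\right) \left(\sqrt{6 + 6} + 41\right) = - 4 \left(1 + 36\right) \left(\sqrt{12} + 41\right) = \left(-4\right) 37 \left(2 \sqrt{3} + 41\right) = - 148 \left(41 + 2 \sqrt{3}\right) = -6068 - 296 \sqrt{3}$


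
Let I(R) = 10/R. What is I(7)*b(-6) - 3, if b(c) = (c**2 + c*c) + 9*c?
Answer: 159/7 ≈ 22.714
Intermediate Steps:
b(c) = 2*c**2 + 9*c (b(c) = (c**2 + c**2) + 9*c = 2*c**2 + 9*c)
I(7)*b(-6) - 3 = (10/7)*(-6*(9 + 2*(-6))) - 3 = (10*(1/7))*(-6*(9 - 12)) - 3 = 10*(-6*(-3))/7 - 3 = (10/7)*18 - 3 = 180/7 - 3 = 159/7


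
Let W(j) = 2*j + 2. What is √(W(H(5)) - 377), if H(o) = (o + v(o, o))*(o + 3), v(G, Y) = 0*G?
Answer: I*√295 ≈ 17.176*I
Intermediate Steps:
v(G, Y) = 0
H(o) = o*(3 + o) (H(o) = (o + 0)*(o + 3) = o*(3 + o))
W(j) = 2 + 2*j
√(W(H(5)) - 377) = √((2 + 2*(5*(3 + 5))) - 377) = √((2 + 2*(5*8)) - 377) = √((2 + 2*40) - 377) = √((2 + 80) - 377) = √(82 - 377) = √(-295) = I*√295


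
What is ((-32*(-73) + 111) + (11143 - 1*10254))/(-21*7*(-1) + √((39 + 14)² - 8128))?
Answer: 6811/374 - 139*I*√591/374 ≈ 18.211 - 9.0352*I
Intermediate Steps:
((-32*(-73) + 111) + (11143 - 1*10254))/(-21*7*(-1) + √((39 + 14)² - 8128)) = ((2336 + 111) + (11143 - 10254))/(-147*(-1) + √(53² - 8128)) = (2447 + 889)/(147 + √(2809 - 8128)) = 3336/(147 + √(-5319)) = 3336/(147 + 3*I*√591)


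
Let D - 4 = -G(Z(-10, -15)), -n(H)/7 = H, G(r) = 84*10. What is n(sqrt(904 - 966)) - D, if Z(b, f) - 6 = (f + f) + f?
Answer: 836 - 7*I*sqrt(62) ≈ 836.0 - 55.118*I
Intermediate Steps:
Z(b, f) = 6 + 3*f (Z(b, f) = 6 + ((f + f) + f) = 6 + (2*f + f) = 6 + 3*f)
G(r) = 840
n(H) = -7*H
D = -836 (D = 4 - 1*840 = 4 - 840 = -836)
n(sqrt(904 - 966)) - D = -7*sqrt(904 - 966) - 1*(-836) = -7*I*sqrt(62) + 836 = 836 - 7*I*sqrt(62)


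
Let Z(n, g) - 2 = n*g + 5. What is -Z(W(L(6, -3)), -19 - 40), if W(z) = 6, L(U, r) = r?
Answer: 347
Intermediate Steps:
Z(n, g) = 7 + g*n (Z(n, g) = 2 + (n*g + 5) = 2 + (g*n + 5) = 2 + (5 + g*n) = 7 + g*n)
-Z(W(L(6, -3)), -19 - 40) = -(7 + (-19 - 40)*6) = -(7 - 59*6) = -(7 - 354) = -1*(-347) = 347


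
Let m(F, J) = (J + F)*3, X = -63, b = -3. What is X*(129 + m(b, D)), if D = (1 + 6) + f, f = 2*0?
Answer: -8883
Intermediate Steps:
f = 0
D = 7 (D = (1 + 6) + 0 = 7 + 0 = 7)
m(F, J) = 3*F + 3*J (m(F, J) = (F + J)*3 = 3*F + 3*J)
X*(129 + m(b, D)) = -63*(129 + (3*(-3) + 3*7)) = -63*(129 + (-9 + 21)) = -63*(129 + 12) = -63*141 = -8883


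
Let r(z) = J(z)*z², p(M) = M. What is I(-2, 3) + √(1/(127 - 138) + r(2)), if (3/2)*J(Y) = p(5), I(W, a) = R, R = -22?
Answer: -22 + √14421/33 ≈ -18.361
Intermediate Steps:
I(W, a) = -22
J(Y) = 10/3 (J(Y) = (⅔)*5 = 10/3)
r(z) = 10*z²/3
I(-2, 3) + √(1/(127 - 138) + r(2)) = -22 + √(1/(127 - 138) + (10/3)*2²) = -22 + √(1/(-11) + (10/3)*4) = -22 + √(-1/11 + 40/3) = -22 + √(437/33) = -22 + √14421/33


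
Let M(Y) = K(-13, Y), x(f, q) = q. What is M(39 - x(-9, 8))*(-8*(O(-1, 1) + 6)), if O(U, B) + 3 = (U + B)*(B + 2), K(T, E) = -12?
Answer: 288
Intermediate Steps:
M(Y) = -12
O(U, B) = -3 + (2 + B)*(B + U) (O(U, B) = -3 + (U + B)*(B + 2) = -3 + (B + U)*(2 + B) = -3 + (2 + B)*(B + U))
M(39 - x(-9, 8))*(-8*(O(-1, 1) + 6)) = -(-96)*((-3 + 1**2 + 2*1 + 2*(-1) + 1*(-1)) + 6) = -(-96)*((-3 + 1 + 2 - 2 - 1) + 6) = -(-96)*(-3 + 6) = -(-96)*3 = -12*(-24) = 288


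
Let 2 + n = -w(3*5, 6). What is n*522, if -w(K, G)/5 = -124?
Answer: -324684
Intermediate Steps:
w(K, G) = 620 (w(K, G) = -5*(-124) = 620)
n = -622 (n = -2 - 1*620 = -2 - 620 = -622)
n*522 = -622*522 = -324684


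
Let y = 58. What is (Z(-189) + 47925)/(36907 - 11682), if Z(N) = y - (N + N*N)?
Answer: 12451/25225 ≈ 0.49360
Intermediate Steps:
Z(N) = 58 - N - N² (Z(N) = 58 - (N + N*N) = 58 - (N + N²) = 58 + (-N - N²) = 58 - N - N²)
(Z(-189) + 47925)/(36907 - 11682) = ((58 - 1*(-189) - 1*(-189)²) + 47925)/(36907 - 11682) = ((58 + 189 - 1*35721) + 47925)/25225 = ((58 + 189 - 35721) + 47925)*(1/25225) = (-35474 + 47925)*(1/25225) = 12451*(1/25225) = 12451/25225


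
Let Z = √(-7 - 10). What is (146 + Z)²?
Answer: (146 + I*√17)² ≈ 21299.0 + 1203.9*I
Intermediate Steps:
Z = I*√17 (Z = √(-17) = I*√17 ≈ 4.1231*I)
(146 + Z)² = (146 + I*√17)²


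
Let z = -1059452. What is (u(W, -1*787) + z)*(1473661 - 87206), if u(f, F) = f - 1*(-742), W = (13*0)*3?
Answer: -1467853773050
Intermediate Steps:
W = 0 (W = 0*3 = 0)
u(f, F) = 742 + f (u(f, F) = f + 742 = 742 + f)
(u(W, -1*787) + z)*(1473661 - 87206) = ((742 + 0) - 1059452)*(1473661 - 87206) = (742 - 1059452)*1386455 = -1058710*1386455 = -1467853773050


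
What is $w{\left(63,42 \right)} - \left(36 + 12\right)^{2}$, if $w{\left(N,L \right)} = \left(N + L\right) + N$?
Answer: $-2136$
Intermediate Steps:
$w{\left(N,L \right)} = L + 2 N$ ($w{\left(N,L \right)} = \left(L + N\right) + N = L + 2 N$)
$w{\left(63,42 \right)} - \left(36 + 12\right)^{2} = \left(42 + 2 \cdot 63\right) - \left(36 + 12\right)^{2} = \left(42 + 126\right) - 48^{2} = 168 - 2304 = -2136$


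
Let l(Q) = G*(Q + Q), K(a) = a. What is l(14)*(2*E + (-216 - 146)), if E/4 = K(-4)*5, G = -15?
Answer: 219240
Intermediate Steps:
l(Q) = -30*Q (l(Q) = -15*(Q + Q) = -30*Q)
E = -80 (E = 4*(-4*5) = 4*(-20) = -80)
l(14)*(2*E + (-216 - 146)) = (-30*14)*(2*(-80) + (-216 - 146)) = -420*(-160 - 362) = -420*(-522) = 219240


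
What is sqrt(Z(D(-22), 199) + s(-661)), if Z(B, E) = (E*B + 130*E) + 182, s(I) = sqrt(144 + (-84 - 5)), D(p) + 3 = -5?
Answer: sqrt(24460 + sqrt(55)) ≈ 156.42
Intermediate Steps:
D(p) = -8 (D(p) = -3 - 5 = -8)
s(I) = sqrt(55) (s(I) = sqrt(144 - 89) = sqrt(55))
Z(B, E) = 182 + 130*E + B*E (Z(B, E) = (B*E + 130*E) + 182 = (130*E + B*E) + 182 = 182 + 130*E + B*E)
sqrt(Z(D(-22), 199) + s(-661)) = sqrt((182 + 130*199 - 8*199) + sqrt(55)) = sqrt((182 + 25870 - 1592) + sqrt(55)) = sqrt(24460 + sqrt(55))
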